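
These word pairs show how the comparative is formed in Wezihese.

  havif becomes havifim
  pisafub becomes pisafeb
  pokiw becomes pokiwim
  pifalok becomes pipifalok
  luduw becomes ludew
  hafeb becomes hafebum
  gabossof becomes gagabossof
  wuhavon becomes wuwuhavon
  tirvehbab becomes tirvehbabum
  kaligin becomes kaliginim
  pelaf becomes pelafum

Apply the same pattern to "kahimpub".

hafeb and pisafub both end in -b yet inflect differently (hafebum, pisafeb), so the final letter is not what conditions the rule; the last vowel is.
"kahimpub" has last vowel 'u'. The stems whose last vowel is 'u' (pisafub → pisafeb, luduw → ludew) change the last vowel to 'e'.
So kahimpub → kahimpeb.

kahimpeb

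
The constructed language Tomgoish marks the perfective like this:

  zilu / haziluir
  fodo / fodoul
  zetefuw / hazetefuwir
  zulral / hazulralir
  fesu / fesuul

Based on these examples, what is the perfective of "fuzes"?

fuzesul

fesu and zilu both end in -u yet inflect differently (fesuul, haziluir), so the final letter is not what conditions the rule; the first letter is.
"fuzes" begins with f-. The stems beginning with f- (fesu → fesuul, fodo → fodoul) add -ul.
The other pattern: stems beginning with z- add ha- … -ir around the stem.
So fuzes → fuzesul.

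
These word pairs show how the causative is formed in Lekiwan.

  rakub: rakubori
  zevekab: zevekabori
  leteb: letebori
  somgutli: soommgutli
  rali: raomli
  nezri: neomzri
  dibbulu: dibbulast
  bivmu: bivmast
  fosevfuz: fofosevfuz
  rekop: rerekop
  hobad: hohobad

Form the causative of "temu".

temast

"temu" ends in -u. The stems ending in -u (dibbulu → dibbulast, bivmu → bivmast) drop the final letter and add -ast.
So temu → temast.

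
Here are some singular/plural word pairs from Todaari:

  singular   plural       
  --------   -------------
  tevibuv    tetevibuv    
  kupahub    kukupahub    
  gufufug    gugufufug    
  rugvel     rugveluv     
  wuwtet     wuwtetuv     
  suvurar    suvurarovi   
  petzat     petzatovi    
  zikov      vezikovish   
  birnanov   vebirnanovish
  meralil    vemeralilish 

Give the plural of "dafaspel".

dafaspeluv

"dafaspel" has last vowel 'e'. The stems whose last vowel is 'e' (rugvel → rugveluv, wuwtet → wuwtetuv) add -uv.
So dafaspel → dafaspeluv.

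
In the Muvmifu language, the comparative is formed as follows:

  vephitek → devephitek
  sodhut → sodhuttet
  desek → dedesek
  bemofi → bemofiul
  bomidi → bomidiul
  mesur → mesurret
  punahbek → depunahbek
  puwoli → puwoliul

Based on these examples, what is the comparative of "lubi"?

punahbek and puwoli both begin with p- yet inflect differently (depunahbek, puwoliul), so the first letter is not what conditions the rule; the final letter is.
"lubi" ends in -i. The stems ending in -i (bomidi → bomidiul, bemofi → bemofiul, puwoli → puwoliul) add -ul.
The other patterns: stems ending in -k add the prefix de-; stems ending in -r or -t double the final consonant and add -et.
So lubi → lubiul.

lubiul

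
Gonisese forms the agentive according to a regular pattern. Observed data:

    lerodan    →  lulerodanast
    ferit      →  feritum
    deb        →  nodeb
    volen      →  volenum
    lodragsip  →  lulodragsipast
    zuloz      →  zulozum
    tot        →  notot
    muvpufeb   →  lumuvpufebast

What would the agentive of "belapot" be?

tot and ferit both end in -t yet inflect differently (notot, feritum), so the final letter is not what conditions the rule; the number of vowels is.
"belapot" has 3 vowels. The stems with 3 vowels (muvpufeb → lumuvpufebast, lodragsip → lulodragsipast, lerodan → lulerodanast) add lu- … -ast around the stem.
So belapot → lubelapotast.

lubelapotast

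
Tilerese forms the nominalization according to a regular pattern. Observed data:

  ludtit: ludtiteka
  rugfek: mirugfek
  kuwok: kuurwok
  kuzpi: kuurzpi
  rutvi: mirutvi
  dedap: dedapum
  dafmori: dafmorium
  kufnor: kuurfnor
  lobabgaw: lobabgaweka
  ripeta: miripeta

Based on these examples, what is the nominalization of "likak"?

rugfek and kuwok both end in -k yet inflect differently (mirugfek, kuurwok), so the final letter is not what conditions the rule; the first letter is.
"likak" begins with l-. The stems beginning with l- (lobabgaw → lobabgaweka, ludtit → ludtiteka) add -eka.
So likak → likakeka.

likakeka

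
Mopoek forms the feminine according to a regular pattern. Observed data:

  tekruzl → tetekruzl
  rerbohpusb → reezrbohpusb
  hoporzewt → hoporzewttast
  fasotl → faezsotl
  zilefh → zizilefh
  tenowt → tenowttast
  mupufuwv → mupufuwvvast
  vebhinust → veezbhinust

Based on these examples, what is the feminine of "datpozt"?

hoporzewt and vebhinust both end in -t yet inflect differently (hoporzewttast, veezbhinust), so the final letter is not what conditions the rule; the second-to-last letter is.
"datpozt" has second-to-last letter 'z'. The one such stem in the data (tekruzl → tetekruzl) repeats the first consonant+vowel as a prefix (as does zilefh), so the same rule applies.
The other patterns: stems whose second-to-last letter is 'w' double the final consonant and add -ast; stems whose second-to-last letter is 's' or 't' insert -ez- after the first vowel.
So datpozt → dadatpozt.

dadatpozt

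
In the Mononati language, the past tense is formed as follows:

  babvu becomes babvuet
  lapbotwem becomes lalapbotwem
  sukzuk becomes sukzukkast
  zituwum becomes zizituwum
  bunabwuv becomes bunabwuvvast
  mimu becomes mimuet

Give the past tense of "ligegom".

liligegom

babvu and zituwum both have last vowel 'u' yet inflect differently (babvuet, zizituwum), so the last vowel is not what conditions the rule; the final letter is.
"ligegom" ends in -m. The stems ending in -m (lapbotwem → lalapbotwem, zituwum → zizituwum) repeat the first consonant+vowel as a prefix.
The other patterns: stems ending in -u add -et; stems ending in -k or -v double the final consonant and add -ast.
So ligegom → liligegom.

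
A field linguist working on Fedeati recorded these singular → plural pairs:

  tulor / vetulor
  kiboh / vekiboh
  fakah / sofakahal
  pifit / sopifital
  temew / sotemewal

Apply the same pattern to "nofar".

kiboh and fakah both end in -h yet inflect differently (vekiboh, sofakahal), so the final letter is not what conditions the rule; the last vowel is.
"nofar" has last vowel 'a'. The one such stem in the data (fakah → sofakahal) adds so- … -al around the stem, so the same rule applies.
The other pattern: stems whose last vowel is 'o' add the prefix ve-.
So nofar → sonofaral.

sonofaral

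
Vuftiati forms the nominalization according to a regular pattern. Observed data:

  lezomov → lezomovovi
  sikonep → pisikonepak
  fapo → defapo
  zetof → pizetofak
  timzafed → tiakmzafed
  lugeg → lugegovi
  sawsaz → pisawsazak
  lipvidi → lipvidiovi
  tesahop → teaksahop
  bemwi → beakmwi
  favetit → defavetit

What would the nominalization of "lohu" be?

lohuovi

lipvidi and bemwi both end in -i yet inflect differently (lipvidiovi, beakmwi), so the final letter is not what conditions the rule; the first letter is.
"lohu" begins with l-. The stems beginning with l- (lugeg → lugegovi, lezomov → lezomovovi, lipvidi → lipvidiovi) add -ovi.
The other patterns: stems beginning with b- or t- insert -ak- after the first vowel; stems beginning with f- add the prefix de-; stems beginning with s- or z- add pi- … -ak around the stem.
So lohu → lohuovi.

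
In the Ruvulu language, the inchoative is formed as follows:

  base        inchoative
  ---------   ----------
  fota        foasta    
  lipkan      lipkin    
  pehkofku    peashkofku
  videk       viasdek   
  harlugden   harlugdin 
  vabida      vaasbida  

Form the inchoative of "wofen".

"wofen" ends in -n. The stems ending in -n (lipkan → lipkin, harlugden → harlugdin) change the last vowel to 'i'.
So wofen → wofin.

wofin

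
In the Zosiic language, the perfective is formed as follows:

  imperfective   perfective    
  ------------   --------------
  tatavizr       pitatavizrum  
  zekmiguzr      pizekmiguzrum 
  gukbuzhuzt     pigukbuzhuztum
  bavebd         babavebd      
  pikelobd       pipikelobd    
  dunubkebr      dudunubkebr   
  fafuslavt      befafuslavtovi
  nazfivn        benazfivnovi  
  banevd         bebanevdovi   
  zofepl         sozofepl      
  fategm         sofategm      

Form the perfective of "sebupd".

sosebupd

"sebupd" has second-to-last letter 'p'. The one such stem in the data (zofepl → sozofepl) adds the prefix so-, so the same rule applies.
So sebupd → sosebupd.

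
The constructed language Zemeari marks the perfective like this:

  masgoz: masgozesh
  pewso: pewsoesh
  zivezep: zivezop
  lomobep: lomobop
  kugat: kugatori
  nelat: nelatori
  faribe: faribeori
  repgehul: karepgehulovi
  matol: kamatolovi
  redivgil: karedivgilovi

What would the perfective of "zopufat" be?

zopufatori

zivezep and faribe both have last vowel 'e' yet inflect differently (zivezop, faribeori), so the last vowel is not what conditions the rule; the final letter is.
"zopufat" ends in -t. The stems ending in -t (kugat → kugatori, nelat → nelatori) add -ori.
So zopufat → zopufatori.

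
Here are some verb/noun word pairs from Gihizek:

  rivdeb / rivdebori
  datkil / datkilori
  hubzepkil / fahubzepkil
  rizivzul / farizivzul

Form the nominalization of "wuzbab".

wuzbabori

datkil and hubzepkil both end in -l yet inflect differently (datkilori, fahubzepkil), so the final letter is not what conditions the rule; the number of vowels is.
"wuzbab" has 2 vowels. The stems with 2 vowels (rivdeb → rivdebori, datkil → datkilori) add -ori.
So wuzbab → wuzbabori.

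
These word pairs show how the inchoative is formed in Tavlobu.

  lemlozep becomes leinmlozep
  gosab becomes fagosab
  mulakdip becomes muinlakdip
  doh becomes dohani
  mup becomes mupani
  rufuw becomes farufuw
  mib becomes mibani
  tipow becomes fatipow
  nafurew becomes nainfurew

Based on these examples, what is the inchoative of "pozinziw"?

mib and gosab both end in -b yet inflect differently (mibani, fagosab), so the final letter is not what conditions the rule; the number of vowels is.
"pozinziw" has 3 vowels. The stems with 3 vowels (lemlozep → leinmlozep, mulakdip → muinlakdip, nafurew → nainfurew) insert -in- after the first vowel.
So pozinziw → poinzinziw.

poinzinziw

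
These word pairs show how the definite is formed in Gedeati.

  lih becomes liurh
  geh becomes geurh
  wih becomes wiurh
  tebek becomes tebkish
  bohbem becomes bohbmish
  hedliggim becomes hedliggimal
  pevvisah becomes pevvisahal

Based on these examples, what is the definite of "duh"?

duurh

bohbem and hedliggim both end in -m yet inflect differently (bohbmish, hedliggimal), so the final letter is not what conditions the rule; the number of vowels is.
"duh" has 1 vowel. The stems with 1 vowel (lih → liurh, geh → geurh, wih → wiurh) insert -ur- after the first vowel.
The other patterns: stems with 2 vowels delete the last vowel and add -ish; stems with 3 vowels add -al.
So duh → duurh.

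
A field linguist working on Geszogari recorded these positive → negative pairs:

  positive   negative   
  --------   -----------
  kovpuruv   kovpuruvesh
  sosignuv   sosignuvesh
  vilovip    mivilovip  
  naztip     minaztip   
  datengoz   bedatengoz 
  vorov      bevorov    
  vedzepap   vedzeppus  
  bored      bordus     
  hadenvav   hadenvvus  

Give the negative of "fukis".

mifukis

kovpuruv and vorov both end in -v yet inflect differently (kovpuruvesh, bevorov), so the final letter is not what conditions the rule; the last vowel is.
"fukis" has last vowel 'i'. The stems whose last vowel is 'i' (vilovip → mivilovip, naztip → minaztip) add the prefix mi-.
The other patterns: stems whose last vowel is 'u' add -esh; stems whose last vowel is 'o' add the prefix be-; stems whose last vowel is 'a' or 'e' delete the last vowel and add -us.
So fukis → mifukis.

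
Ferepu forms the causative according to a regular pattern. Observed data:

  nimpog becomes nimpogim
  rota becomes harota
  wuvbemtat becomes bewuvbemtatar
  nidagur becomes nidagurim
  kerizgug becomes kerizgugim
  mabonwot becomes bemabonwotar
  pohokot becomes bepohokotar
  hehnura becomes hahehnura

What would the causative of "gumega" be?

hagumega

hehnura and wuvbemtat both have last vowel 'a' yet inflect differently (hahehnura, bewuvbemtatar), so the last vowel is not what conditions the rule; the final letter is.
"gumega" ends in -a. The stems ending in -a (hehnura → hahehnura, rota → harota) add the prefix ha-.
So gumega → hagumega.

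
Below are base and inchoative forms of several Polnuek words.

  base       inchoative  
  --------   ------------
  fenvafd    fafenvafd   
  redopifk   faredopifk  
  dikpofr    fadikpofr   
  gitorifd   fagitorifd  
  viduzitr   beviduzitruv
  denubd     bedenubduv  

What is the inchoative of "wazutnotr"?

dikpofr and viduzitr both end in -r yet inflect differently (fadikpofr, beviduzitruv), so the final letter is not what conditions the rule; the second-to-last letter is.
"wazutnotr" has second-to-last letter 't'. The one such stem in the data (viduzitr → beviduzitruv) adds be- … -uv around the stem, so the same rule applies.
The other pattern: stems whose second-to-last letter is 'f' add the prefix fa-.
So wazutnotr → bewazutnotruv.

bewazutnotruv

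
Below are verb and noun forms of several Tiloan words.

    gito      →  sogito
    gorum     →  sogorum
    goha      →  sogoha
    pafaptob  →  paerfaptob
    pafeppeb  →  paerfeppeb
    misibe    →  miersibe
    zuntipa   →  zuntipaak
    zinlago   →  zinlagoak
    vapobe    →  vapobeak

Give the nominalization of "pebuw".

goha and zuntipa both end in -a yet inflect differently (sogoha, zuntipaak), so the final letter is not what conditions the rule; the first letter is.
"pebuw" begins with p-. The stems beginning with p- (pafaptob → paerfaptob, pafeppeb → paerfeppeb) insert -er- after the first vowel.
The other patterns: stems beginning with g- add the prefix so-; stems beginning with v- or z- add -ak.
So pebuw → peerbuw.

peerbuw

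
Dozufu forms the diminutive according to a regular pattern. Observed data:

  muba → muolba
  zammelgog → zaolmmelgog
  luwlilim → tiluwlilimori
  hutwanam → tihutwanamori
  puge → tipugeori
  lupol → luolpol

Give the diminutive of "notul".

nooltul

"notul" ends in -l. The one such stem in the data (lupol → luolpol) inserts -ol- after the first vowel (as do muba, zammelgog), so the same rule applies.
The other pattern: stems ending in -e or -m add ti- … -ori around the stem.
So notul → nooltul.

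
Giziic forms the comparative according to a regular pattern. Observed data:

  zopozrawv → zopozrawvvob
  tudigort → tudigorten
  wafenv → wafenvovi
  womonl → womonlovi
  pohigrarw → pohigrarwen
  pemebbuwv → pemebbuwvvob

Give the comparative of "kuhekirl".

kuhekirlen

"kuhekirl" has second-to-last letter 'r'. The stems whose second-to-last letter is 'r' (tudigort → tudigorten, pohigrarw → pohigrarwen) add -en.
The other patterns: stems whose second-to-last letter is 'w' double the final consonant and add -ob; stems whose second-to-last letter is 'n' add -ovi.
So kuhekirl → kuhekirlen.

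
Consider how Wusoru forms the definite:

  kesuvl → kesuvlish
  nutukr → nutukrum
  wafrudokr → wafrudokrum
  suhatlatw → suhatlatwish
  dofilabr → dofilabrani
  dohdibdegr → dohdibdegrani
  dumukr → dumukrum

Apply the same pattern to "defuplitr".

defuplitrish

wafrudokr and dohdibdegr both end in -r yet inflect differently (wafrudokrum, dohdibdegrani), so the final letter is not what conditions the rule; the second-to-last letter is.
"defuplitr" has second-to-last letter 't'. The one such stem in the data (suhatlatw → suhatlatwish) adds -ish, so the same rule applies.
The other patterns: stems whose second-to-last letter is 'k' add -um; stems whose second-to-last letter is 'b' or 'g' add -ani.
So defuplitr → defuplitrish.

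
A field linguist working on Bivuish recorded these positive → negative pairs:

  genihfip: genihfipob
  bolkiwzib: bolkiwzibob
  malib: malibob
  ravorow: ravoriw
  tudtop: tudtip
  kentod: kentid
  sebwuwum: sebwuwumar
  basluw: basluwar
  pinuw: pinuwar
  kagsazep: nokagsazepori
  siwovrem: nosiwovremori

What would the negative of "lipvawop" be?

genihfip and tudtop both end in -p yet inflect differently (genihfipob, tudtip), so the final letter is not what conditions the rule; the last vowel is.
"lipvawop" has last vowel 'o'. The stems whose last vowel is 'o' (ravorow → ravoriw, tudtop → tudtip, kentod → kentid) change the last vowel to 'i'.
The other patterns: stems whose last vowel is 'i' add -ob; stems whose last vowel is 'u' add -ar; stems whose last vowel is 'e' add no- … -ori around the stem.
So lipvawop → lipvawip.

lipvawip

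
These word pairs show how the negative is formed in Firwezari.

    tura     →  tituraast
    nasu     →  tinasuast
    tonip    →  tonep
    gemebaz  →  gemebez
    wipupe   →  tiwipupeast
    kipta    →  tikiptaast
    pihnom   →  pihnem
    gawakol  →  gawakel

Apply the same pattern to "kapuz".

tura and gemebaz both have last vowel 'a' yet inflect differently (tituraast, gemebez), so the last vowel is not what conditions the rule; whether the stem ends in a vowel or a consonant is.
"kapuz" ends in a consonant. The stems ending in a consonant (gawakol → gawakel, tonip → tonep, pihnom → pihnem) change the last vowel to 'e'.
So kapuz → kapez.

kapez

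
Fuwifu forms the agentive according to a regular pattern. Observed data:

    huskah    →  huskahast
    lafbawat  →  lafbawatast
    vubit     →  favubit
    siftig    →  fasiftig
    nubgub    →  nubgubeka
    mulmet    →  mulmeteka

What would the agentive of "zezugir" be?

fazezugir

lafbawat and vubit both end in -t yet inflect differently (lafbawatast, favubit), so the final letter is not what conditions the rule; the last vowel is.
"zezugir" has last vowel 'i'. The stems whose last vowel is 'i' (vubit → favubit, siftig → fasiftig) add the prefix fa-.
So zezugir → fazezugir.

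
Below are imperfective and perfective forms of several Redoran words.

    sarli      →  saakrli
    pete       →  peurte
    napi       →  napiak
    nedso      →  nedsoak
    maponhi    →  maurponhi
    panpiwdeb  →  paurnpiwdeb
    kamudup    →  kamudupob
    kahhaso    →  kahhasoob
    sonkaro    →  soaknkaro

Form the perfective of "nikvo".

sonkaro and kahhaso both end in -o yet inflect differently (soaknkaro, kahhasoob), so the final letter is not what conditions the rule; the first letter is.
"nikvo" begins with n-. The stems beginning with n- (napi → napiak, nedso → nedsoak) add -ak.
The other patterns: stems beginning with s- insert -ak- after the first vowel; stems beginning with k- add -ob; stems beginning with m- or p- insert -ur- after the first vowel.
So nikvo → nikvoak.

nikvoak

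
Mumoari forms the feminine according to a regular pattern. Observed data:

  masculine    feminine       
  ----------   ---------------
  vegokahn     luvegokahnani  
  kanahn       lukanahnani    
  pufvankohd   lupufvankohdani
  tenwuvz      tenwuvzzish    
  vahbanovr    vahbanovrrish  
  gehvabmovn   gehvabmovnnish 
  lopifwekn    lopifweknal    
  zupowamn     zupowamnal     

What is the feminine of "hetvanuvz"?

hetvanuvzzish

"hetvanuvz" has second-to-last letter 'v'. The stems whose second-to-last letter is 'v' (tenwuvz → tenwuvzzish, vahbanovr → vahbanovrrish, gehvabmovn → gehvabmovnnish) double the final consonant and add -ish.
So hetvanuvz → hetvanuvzzish.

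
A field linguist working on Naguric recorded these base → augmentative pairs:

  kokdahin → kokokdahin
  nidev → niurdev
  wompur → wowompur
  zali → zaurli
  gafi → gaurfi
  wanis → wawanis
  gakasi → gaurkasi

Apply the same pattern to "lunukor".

gakasi and kokdahin both have last vowel 'i' yet inflect differently (gaurkasi, kokokdahin), so the last vowel is not what conditions the rule; the final letter is.
"lunukor" ends in -r. The one such stem in the data (wompur → wowompur) repeats the first consonant+vowel as a prefix (as do kokdahin, wanis), so the same rule applies.
So lunukor → lulunukor.

lulunukor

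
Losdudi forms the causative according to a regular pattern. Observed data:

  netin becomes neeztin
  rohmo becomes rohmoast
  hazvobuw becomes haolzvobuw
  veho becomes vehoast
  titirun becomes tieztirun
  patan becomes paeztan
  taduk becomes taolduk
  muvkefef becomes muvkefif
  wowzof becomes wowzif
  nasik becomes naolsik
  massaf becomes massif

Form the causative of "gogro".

veho and wowzof both have last vowel 'o' yet inflect differently (vehoast, wowzif), so the last vowel is not what conditions the rule; the final letter is.
"gogro" ends in -o. The stems ending in -o (veho → vehoast, rohmo → rohmoast) add -ast.
The other patterns: stems ending in -n insert -ez- after the first vowel; stems ending in -f change the last vowel to 'i'; stems ending in -k or -w insert -ol- after the first vowel.
So gogro → gogroast.

gogroast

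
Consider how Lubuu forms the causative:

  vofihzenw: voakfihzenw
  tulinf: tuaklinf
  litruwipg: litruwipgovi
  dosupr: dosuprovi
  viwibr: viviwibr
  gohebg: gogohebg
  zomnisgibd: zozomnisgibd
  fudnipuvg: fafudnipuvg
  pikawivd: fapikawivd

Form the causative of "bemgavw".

fabemgavw

dosupr and viwibr both end in -r yet inflect differently (dosuprovi, viviwibr), so the final letter is not what conditions the rule; the second-to-last letter is.
"bemgavw" has second-to-last letter 'v'. The stems whose second-to-last letter is 'v' (fudnipuvg → fafudnipuvg, pikawivd → fapikawivd) add the prefix fa-.
The other patterns: stems whose second-to-last letter is 'n' insert -ak- after the first vowel; stems whose second-to-last letter is 'p' add -ovi; stems whose second-to-last letter is 'b' repeat the first consonant+vowel as a prefix.
So bemgavw → fabemgavw.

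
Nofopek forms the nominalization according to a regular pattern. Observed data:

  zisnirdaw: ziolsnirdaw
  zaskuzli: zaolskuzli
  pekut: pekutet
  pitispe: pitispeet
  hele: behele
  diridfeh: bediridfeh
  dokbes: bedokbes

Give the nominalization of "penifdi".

pitispe and hele both end in -e yet inflect differently (pitispeet, behele), so the final letter is not what conditions the rule; the first letter is.
"penifdi" begins with p-. The stems beginning with p- (pekut → pekutet, pitispe → pitispeet) add -et.
The other patterns: stems beginning with z- insert -ol- after the first vowel; stems beginning with d- or h- add the prefix be-.
So penifdi → penifdiet.

penifdiet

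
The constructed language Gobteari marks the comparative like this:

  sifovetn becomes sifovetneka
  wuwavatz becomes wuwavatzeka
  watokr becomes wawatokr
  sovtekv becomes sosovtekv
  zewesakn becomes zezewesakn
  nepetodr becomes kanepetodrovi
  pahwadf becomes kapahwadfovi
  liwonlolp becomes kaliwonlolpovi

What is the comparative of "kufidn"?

kakufidnovi

sifovetn and zewesakn both end in -n yet inflect differently (sifovetneka, zezewesakn), so the final letter is not what conditions the rule; the second-to-last letter is.
"kufidn" has second-to-last letter 'd'. The stems whose second-to-last letter is 'd' (nepetodr → kanepetodrovi, pahwadf → kapahwadfovi) add ka- … -ovi around the stem.
So kufidn → kakufidnovi.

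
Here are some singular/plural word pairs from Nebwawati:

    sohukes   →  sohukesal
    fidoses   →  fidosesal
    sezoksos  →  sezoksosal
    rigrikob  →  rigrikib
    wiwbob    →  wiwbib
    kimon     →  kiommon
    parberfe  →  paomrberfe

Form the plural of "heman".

"heman" ends in -n. The one such stem in the data (kimon → kiommon) inserts -om- after the first vowel (as does parberfe), so the same rule applies.
So heman → heomman.

heomman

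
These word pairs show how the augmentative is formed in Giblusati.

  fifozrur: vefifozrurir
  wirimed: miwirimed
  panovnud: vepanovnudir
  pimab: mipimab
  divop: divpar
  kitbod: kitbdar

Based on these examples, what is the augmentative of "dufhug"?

vedufhugir

"dufhug" has last vowel 'u'. The stems whose last vowel is 'u' (panovnud → vepanovnudir, fifozrur → vefifozrurir) add ve- … -ir around the stem.
So dufhug → vedufhugir.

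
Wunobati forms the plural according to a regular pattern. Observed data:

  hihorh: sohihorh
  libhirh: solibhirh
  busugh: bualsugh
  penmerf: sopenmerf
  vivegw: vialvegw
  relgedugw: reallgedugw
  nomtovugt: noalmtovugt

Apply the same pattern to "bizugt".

bialzugt

busugh and hihorh both end in -h yet inflect differently (bualsugh, sohihorh), so the final letter is not what conditions the rule; the second-to-last letter is.
"bizugt" has second-to-last letter 'g'. The stems whose second-to-last letter is 'g' (relgedugw → reallgedugw, nomtovugt → noalmtovugt, vivegw → vialvegw) insert -al- after the first vowel.
The other pattern: stems whose second-to-last letter is 'r' add the prefix so-.
So bizugt → bialzugt.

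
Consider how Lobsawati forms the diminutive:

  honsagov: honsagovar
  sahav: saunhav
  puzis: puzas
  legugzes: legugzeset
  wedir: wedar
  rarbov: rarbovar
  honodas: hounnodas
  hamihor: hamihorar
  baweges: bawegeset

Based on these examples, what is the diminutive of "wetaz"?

honsagov and sahav both end in -v yet inflect differently (honsagovar, saunhav), so the final letter is not what conditions the rule; the last vowel is.
"wetaz" has last vowel 'a'. The stems whose last vowel is 'a' (sahav → saunhav, honodas → hounnodas) insert -un- after the first vowel.
The other patterns: stems whose last vowel is 'o' add -ar; stems whose last vowel is 'e' add -et; stems whose last vowel is 'i' change the last vowel to 'a'.
So wetaz → weuntaz.

weuntaz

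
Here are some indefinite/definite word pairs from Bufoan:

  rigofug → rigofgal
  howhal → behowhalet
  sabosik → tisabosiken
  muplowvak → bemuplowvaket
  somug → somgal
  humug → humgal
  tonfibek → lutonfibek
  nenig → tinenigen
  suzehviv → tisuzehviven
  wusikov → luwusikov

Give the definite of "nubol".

lunubol

"nubol" has last vowel 'o'. The one such stem in the data (wusikov → luwusikov) adds the prefix lu-, so the same rule applies.
The other patterns: stems whose last vowel is 'i' add ti- … -en around the stem; stems whose last vowel is 'u' delete the last vowel and add -al; stems whose last vowel is 'a' add be- … -et around the stem.
So nubol → lunubol.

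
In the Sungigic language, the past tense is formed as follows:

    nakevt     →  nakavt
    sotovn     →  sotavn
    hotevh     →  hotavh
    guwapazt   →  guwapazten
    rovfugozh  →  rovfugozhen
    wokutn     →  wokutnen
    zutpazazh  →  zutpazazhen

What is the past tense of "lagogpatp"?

"lagogpatp" has second-to-last letter 't'. The one such stem in the data (wokutn → wokutnen) adds -en, so the same rule applies.
The other pattern: stems whose second-to-last letter is 'v' change the last vowel to 'a'.
So lagogpatp → lagogpatpen.

lagogpatpen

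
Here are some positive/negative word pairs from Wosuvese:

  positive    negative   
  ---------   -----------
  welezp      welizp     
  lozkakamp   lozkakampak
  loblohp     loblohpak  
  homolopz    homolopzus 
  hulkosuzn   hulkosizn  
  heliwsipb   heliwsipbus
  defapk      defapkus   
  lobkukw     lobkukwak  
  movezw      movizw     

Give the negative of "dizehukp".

dizehukpak

"dizehukp" has second-to-last letter 'k'. The one such stem in the data (lobkukw → lobkukwak) adds -ak, so the same rule applies.
The other patterns: stems whose second-to-last letter is 'z' change the last vowel to 'i'; stems whose second-to-last letter is 'p' add -us.
So dizehukp → dizehukpak.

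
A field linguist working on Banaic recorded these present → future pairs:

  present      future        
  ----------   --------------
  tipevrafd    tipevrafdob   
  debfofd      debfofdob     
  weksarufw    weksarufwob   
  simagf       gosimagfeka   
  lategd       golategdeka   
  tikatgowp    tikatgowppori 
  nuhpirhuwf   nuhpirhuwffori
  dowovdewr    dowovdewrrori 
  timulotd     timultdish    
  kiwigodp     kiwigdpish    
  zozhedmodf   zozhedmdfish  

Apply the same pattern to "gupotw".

tipevrafd and lategd both end in -d yet inflect differently (tipevrafdob, golategdeka), so the final letter is not what conditions the rule; the second-to-last letter is.
"gupotw" has second-to-last letter 't'. The one such stem in the data (timulotd → timultdish) deletes the last vowel and adds -ish (as do kiwigodp, zozhedmodf), so the same rule applies.
The other patterns: stems whose second-to-last letter is 'f' add -ob; stems whose second-to-last letter is 'g' add go- … -eka around the stem; stems whose second-to-last letter is 'w' double the final consonant and add -ori.
So gupotw → guptwish.

guptwish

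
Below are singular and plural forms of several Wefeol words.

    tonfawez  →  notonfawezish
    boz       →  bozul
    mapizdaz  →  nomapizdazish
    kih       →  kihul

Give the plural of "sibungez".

nosibungezish

boz and tonfawez both end in -z yet inflect differently (bozul, notonfawezish), so the final letter is not what conditions the rule; the number of vowels is.
"sibungez" has 3 vowels. The stems with 3 vowels (tonfawez → notonfawezish, mapizdaz → nomapizdazish) add no- … -ish around the stem.
So sibungez → nosibungezish.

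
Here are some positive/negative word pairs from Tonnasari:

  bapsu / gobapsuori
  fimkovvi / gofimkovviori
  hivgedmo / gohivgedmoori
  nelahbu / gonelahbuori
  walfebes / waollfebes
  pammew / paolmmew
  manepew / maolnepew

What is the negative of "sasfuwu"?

gosasfuwuori

fimkovvi and walfebes both have 3 vowels yet inflect differently (gofimkovviori, waollfebes), so the number of vowels is not what conditions the rule; whether the stem ends in a vowel or a consonant is.
"sasfuwu" ends in a vowel. The stems ending in a vowel (bapsu → gobapsuori, fimkovvi → gofimkovviori, hivgedmo → gohivgedmoori) add go- … -ori around the stem.
The other pattern: stems ending in a consonant insert -ol- after the first vowel.
So sasfuwu → gosasfuwuori.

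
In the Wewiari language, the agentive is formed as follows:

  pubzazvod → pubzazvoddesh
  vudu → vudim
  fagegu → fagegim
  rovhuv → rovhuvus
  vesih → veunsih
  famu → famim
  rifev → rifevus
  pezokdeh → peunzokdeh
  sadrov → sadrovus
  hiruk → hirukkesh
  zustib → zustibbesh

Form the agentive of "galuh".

pezokdeh and rifev both have last vowel 'e' yet inflect differently (peunzokdeh, rifevus), so the last vowel is not what conditions the rule; the final letter is.
"galuh" ends in -h. The stems ending in -h (pezokdeh → peunzokdeh, vesih → veunsih) insert -un- after the first vowel.
The other patterns: stems ending in -u drop the final letter and add -im; stems ending in -v add -us; stems ending in -b, -d or -k double the final consonant and add -esh.
So galuh → gaunluh.

gaunluh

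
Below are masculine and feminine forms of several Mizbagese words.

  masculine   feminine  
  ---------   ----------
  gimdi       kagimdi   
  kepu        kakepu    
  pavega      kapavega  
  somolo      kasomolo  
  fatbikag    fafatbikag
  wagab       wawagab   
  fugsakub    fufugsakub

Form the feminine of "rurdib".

rururdib

pavega and fatbikag both have last vowel 'a' yet inflect differently (kapavega, fafatbikag), so the last vowel is not what conditions the rule; whether the stem ends in a vowel or a consonant is.
"rurdib" ends in a consonant. The stems ending in a consonant (fatbikag → fafatbikag, wagab → wawagab, fugsakub → fufugsakub) repeat the first consonant+vowel as a prefix.
The other pattern: stems ending in a vowel add the prefix ka-.
So rurdib → rururdib.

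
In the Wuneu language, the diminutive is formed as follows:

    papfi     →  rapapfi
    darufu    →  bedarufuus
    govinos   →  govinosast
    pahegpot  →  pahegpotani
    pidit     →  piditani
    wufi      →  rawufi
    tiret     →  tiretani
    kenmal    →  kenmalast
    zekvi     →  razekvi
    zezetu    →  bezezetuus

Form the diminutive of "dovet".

pidit and zekvi both have last vowel 'i' yet inflect differently (piditani, razekvi), so the last vowel is not what conditions the rule; the final letter is.
"dovet" ends in -t. The stems ending in -t (tiret → tiretani, pahegpot → pahegpotani, pidit → piditani) add -ani.
The other patterns: stems ending in -i add the prefix ra-; stems ending in -u add be- … -us around the stem; stems ending in -l or -s add -ast.
So dovet → dovetani.

dovetani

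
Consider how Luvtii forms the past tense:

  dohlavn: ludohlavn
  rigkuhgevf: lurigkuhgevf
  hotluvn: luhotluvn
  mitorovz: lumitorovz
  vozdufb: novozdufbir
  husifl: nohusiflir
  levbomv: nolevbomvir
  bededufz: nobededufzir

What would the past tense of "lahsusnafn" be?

nolahsusnafnir

mitorovz and bededufz both end in -z yet inflect differently (lumitorovz, nobededufzir), so the final letter is not what conditions the rule; the second-to-last letter is.
"lahsusnafn" has second-to-last letter 'f'. The stems whose second-to-last letter is 'f' (vozdufb → novozdufbir, husifl → nohusiflir, bededufz → nobededufzir) add no- … -ir around the stem.
The other pattern: stems whose second-to-last letter is 'v' add the prefix lu-.
So lahsusnafn → nolahsusnafnir.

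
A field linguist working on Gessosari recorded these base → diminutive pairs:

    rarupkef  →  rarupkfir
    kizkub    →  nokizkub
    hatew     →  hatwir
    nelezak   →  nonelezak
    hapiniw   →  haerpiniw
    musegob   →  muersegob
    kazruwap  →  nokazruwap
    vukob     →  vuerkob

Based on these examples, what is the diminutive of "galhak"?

hatew and hapiniw both end in -w yet inflect differently (hatwir, haerpiniw), so the final letter is not what conditions the rule; the last vowel is.
"galhak" has last vowel 'a'. The stems whose last vowel is 'a' (nelezak → nonelezak, kazruwap → nokazruwap) add the prefix no-.
So galhak → nogalhak.

nogalhak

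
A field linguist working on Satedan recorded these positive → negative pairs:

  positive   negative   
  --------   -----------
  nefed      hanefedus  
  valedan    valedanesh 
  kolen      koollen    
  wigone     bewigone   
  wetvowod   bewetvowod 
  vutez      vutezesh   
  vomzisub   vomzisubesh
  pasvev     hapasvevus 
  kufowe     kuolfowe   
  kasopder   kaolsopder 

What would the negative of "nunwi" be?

valedan and kolen both end in -n yet inflect differently (valedanesh, koollen), so the final letter is not what conditions the rule; the first letter is.
"nunwi" begins with n-. The one such stem in the data (nefed → hanefedus) adds ha- … -us around the stem, so the same rule applies.
The other patterns: stems beginning with v- add -esh; stems beginning with w- add the prefix be-; stems beginning with k- insert -ol- after the first vowel.
So nunwi → hanunwius.

hanunwius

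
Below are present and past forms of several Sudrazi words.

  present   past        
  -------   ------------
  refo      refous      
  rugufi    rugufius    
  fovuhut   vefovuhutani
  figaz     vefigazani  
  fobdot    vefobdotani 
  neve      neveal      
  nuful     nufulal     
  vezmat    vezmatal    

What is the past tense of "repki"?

repkius

fovuhut and vezmat both end in -t yet inflect differently (vefovuhutani, vezmatal), so the final letter is not what conditions the rule; the first letter is.
"repki" begins with r-. The stems beginning with r- (refo → refous, rugufi → rugufius) add -us.
So repki → repkius.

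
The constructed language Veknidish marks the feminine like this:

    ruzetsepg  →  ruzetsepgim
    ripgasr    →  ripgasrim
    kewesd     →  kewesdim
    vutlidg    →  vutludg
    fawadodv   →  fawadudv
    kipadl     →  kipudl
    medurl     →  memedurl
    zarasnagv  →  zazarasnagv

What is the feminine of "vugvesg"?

vugvesgim

"vugvesg" has second-to-last letter 's'. The stems whose second-to-last letter is 's' (ripgasr → ripgasrim, kewesd → kewesdim) add -im.
So vugvesg → vugvesgim.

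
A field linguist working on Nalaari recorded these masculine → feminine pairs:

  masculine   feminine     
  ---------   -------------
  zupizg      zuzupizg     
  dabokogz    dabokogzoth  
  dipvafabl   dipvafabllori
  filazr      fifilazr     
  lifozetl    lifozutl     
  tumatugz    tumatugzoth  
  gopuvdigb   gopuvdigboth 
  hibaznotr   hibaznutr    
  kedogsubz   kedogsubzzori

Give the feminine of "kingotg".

lifozetl and dipvafabl both end in -l yet inflect differently (lifozutl, dipvafabllori), so the final letter is not what conditions the rule; the second-to-last letter is.
"kingotg" has second-to-last letter 't'. The stems whose second-to-last letter is 't' (hibaznotr → hibaznutr, lifozetl → lifozutl) change the last vowel to 'u'.
So kingotg → kingutg.

kingutg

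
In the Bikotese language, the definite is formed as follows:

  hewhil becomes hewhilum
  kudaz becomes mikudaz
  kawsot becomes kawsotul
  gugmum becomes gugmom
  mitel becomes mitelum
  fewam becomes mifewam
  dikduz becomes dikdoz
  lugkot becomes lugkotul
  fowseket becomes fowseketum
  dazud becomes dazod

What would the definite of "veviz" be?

"veviz" has last vowel 'i'. The one such stem in the data (hewhil → hewhilum) adds -um, so the same rule applies.
So veviz → vevizum.

vevizum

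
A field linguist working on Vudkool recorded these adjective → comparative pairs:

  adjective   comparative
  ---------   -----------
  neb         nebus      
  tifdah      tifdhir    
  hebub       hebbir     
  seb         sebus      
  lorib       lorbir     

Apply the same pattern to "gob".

gobus

hebub and neb both end in -b yet inflect differently (hebbir, nebus), so the final letter is not what conditions the rule; the number of vowels is.
"gob" has 1 vowel. The stems with 1 vowel (neb → nebus, seb → sebus) add -us.
The other pattern: stems with 2 vowels delete the last vowel and add -ir.
So gob → gobus.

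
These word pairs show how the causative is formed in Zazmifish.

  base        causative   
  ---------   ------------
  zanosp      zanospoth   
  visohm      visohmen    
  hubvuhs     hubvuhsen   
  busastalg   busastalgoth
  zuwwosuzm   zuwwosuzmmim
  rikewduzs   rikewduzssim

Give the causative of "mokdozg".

mokdozggim

hubvuhs and rikewduzs both end in -s yet inflect differently (hubvuhsen, rikewduzssim), so the final letter is not what conditions the rule; the second-to-last letter is.
"mokdozg" has second-to-last letter 'z'. The stems whose second-to-last letter is 'z' (rikewduzs → rikewduzssim, zuwwosuzm → zuwwosuzmmim) double the final consonant and add -im.
The other patterns: stems whose second-to-last letter is 'h' add -en; stems whose second-to-last letter is 'l' or 's' add -oth.
So mokdozg → mokdozggim.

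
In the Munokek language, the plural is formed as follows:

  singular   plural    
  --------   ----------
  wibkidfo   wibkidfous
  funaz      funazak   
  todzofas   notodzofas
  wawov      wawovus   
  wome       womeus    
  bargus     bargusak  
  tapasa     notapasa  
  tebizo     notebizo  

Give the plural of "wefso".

"wefso" begins with w-. The stems beginning with w- (wome → womeus, wawov → wawovus, wibkidfo → wibkidfous) add -us.
So wefso → wefsous.

wefsous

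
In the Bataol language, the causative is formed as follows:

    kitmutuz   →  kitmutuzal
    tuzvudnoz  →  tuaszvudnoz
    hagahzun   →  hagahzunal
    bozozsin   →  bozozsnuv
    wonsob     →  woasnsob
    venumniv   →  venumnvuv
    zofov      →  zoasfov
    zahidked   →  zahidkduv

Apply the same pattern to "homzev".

kitmutuz and tuzvudnoz both end in -z yet inflect differently (kitmutuzal, tuaszvudnoz), so the final letter is not what conditions the rule; the last vowel is.
"homzev" has last vowel 'e'. The one such stem in the data (zahidked → zahidkduv) deletes the last vowel and adds -uv (as do bozozsin, venumniv), so the same rule applies.
So homzev → homzvuv.

homzvuv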